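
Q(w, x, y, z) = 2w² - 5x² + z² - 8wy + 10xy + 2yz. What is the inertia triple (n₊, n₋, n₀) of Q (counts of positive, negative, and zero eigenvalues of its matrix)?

(2, 2, 0)

The associated matrix is A = [[2, 0, -4, 0], [0, -5, 5, 0], [-4, 5, 0, 1], [0, 0, 1, 1]].
Symmetric row and column elimination reduces A to a congruent diagonal form with pivots 2, -5, -3, 4/3.
Counting signs: 2 positive, 2 negative.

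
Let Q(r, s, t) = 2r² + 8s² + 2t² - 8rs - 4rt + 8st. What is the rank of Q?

1

Write A = [[2, -4, -2], [-4, 8, 4], [-2, 4, 2]].
Applying the same elementary operations to the rows and columns of A produces a congruent diagonal matrix with entries 2, 0, 0.
So there are 1 positive, 2 zero pivots.
The rank is the number of nonzero pivots: 1.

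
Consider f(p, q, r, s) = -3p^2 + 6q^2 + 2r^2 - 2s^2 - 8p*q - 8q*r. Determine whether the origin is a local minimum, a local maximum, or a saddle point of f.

The Hessian at the origin is H = [[-6, -8, 0, 0], [-8, 12, -8, 0], [0, -8, 4, 0], [0, 0, 0, -4]].
An LDLᵀ factorisation of H has diagonal entries -6, 68/3, 20/17, -4.
So there are 2 positive, 2 negative pivots.
H is indefinite, so the origin is a saddle point.

saddle point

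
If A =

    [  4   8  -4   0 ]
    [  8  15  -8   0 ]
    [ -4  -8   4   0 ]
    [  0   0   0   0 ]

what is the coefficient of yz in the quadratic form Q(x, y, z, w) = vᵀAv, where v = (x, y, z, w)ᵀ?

The coefficient of yz is A[2,3] + A[3,2] = 2·(-8) = -16.

-16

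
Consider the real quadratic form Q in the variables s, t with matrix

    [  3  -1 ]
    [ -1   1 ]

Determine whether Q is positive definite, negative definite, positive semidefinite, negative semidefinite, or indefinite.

positive definite

For the 2×2 matrix [[3, -1], [-1, 1]]: det = 3·1 − (-1)² = 2, trace = 4.
det > 0 so both eigenvalues share the sign of the trace; trace = 4 > 0 ⇒ both positive.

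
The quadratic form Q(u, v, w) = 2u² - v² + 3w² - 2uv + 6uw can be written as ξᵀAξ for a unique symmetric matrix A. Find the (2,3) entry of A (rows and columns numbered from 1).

0

The coefficient of v·w in Q is 0. For a symmetric A this equals A[2,3] + A[3,2] = 2·A[2,3].
So A[2,3] = 0/2 = 0.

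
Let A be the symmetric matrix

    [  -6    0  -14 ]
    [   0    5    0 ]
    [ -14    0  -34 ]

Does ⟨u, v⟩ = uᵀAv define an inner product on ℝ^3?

Congruent diagonalization of A (simultaneous row and column reduction) yields pivots -6, 5, -4/3.
So there are 1 positive, 2 negative pivots.
Hence Q is indefinite.
⟨·,·⟩ is an inner product exactly when A is positive definite.

no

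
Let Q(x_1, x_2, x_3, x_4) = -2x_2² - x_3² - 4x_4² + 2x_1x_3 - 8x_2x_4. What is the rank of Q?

The symmetric matrix is A = [[0, 0, 1, 0], [0, -2, 0, -4], [1, 0, -1, 0], [0, -4, 0, -4]].
Row reduction of A gives 4 nonzero rows, so rank A = 4.

4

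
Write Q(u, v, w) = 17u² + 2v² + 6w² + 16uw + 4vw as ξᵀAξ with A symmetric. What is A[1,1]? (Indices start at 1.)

The coefficient of u² in Q is 17, and that is exactly A[1,1].

17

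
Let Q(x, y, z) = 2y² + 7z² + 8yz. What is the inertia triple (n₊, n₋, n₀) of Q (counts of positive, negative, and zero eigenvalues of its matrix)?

The symmetric matrix is A = [[0, 0, 0], [0, 2, 4], [0, 4, 7]].
Applying the same elementary operations to the rows and columns of A produces a congruent diagonal matrix with entries 0, 2, -1.
Counting signs: 1 positive, 1 negative, 1 zero.

(1, 1, 1)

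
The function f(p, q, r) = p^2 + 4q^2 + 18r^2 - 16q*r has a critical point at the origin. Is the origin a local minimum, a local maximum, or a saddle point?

local minimum

The Hessian at the origin is H = [[2, 0, 0], [0, 8, -16], [0, -16, 36]].
Applying the same elementary operations to the rows and columns of H produces a congruent diagonal matrix with entries 2, 8, 4.
So there are 3 positive pivots.
H is positive definite, so the origin is a strict local minimum.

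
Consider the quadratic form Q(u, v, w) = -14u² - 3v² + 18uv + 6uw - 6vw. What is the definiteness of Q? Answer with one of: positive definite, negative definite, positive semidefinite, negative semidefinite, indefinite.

indefinite

The symmetric matrix is A = [[-14, 9, 3], [9, -3, -3], [3, -3, 0]].
Symmetric row and column elimination reduces A to a congruent diagonal form with pivots -14, 39/14, 3/13.
Counting signs: 2 positive, 1 negative.
Hence Q is indefinite.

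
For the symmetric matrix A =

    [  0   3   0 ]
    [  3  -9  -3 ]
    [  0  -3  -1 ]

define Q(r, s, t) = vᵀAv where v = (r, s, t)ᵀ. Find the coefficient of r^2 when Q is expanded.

0

The coefficient of r^2 is the diagonal entry A[1,1] = 0.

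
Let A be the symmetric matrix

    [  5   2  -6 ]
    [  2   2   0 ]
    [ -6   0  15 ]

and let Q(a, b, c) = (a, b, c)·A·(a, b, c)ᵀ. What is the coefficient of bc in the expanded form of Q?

The coefficient of bc is A[2,3] + A[3,2] = 2·0 = 0.

0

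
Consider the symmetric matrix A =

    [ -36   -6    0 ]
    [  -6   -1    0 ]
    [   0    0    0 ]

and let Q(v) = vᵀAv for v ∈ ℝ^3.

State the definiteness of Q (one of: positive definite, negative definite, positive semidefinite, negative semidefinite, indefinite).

negative semidefinite

Congruent diagonalization of A (simultaneous row and column reduction) yields pivots -36, 0, 0.
Counting signs: 1 negative, 2 zero.
Hence Q is negative semidefinite.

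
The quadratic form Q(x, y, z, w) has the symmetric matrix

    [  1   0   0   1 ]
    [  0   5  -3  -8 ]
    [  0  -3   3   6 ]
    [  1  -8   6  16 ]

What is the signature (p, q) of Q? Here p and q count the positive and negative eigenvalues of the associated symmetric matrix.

An LDLᵀ factorisation of A has diagonal entries 1, 5, 6/5, 1.
That gives 4 positive pivots.

(4, 0)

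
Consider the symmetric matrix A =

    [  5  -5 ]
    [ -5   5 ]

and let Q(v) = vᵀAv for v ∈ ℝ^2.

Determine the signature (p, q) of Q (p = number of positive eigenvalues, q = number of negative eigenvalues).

(1, 0)

Row-reducing A symmetrically gives the diagonal entries 5, 0.
So there are 1 positive, 1 zero pivots.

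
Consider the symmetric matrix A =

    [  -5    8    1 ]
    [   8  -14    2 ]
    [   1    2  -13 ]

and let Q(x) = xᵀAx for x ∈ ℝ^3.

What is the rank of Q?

3

Symmetric row and column elimination reduces A to a congruent diagonal form with pivots -5, -6/5, -2.
That gives 3 negative pivots.
The rank is the number of nonzero pivots: 3.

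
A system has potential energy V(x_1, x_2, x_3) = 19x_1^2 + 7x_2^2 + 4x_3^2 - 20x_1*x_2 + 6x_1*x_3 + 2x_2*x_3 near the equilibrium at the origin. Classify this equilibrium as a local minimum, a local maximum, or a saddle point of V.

saddle point

The Hessian at the origin is H = [[38, -20, 6], [-20, 14, 2], [6, 2, 8]].
Symmetric row and column elimination reduces H to a congruent diagonal form with pivots 38, 66/19, -20/33.
Counting signs: 2 positive, 1 negative.
H is indefinite, so the origin is a saddle point.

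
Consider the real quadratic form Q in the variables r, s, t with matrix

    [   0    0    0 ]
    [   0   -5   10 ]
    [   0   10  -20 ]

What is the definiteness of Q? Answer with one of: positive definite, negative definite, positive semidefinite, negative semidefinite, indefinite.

Symmetric row and column elimination reduces A to a congruent diagonal form with pivots 0, -5, 0.
So there are 1 negative, 2 zero pivots.
Hence Q is negative semidefinite.

negative semidefinite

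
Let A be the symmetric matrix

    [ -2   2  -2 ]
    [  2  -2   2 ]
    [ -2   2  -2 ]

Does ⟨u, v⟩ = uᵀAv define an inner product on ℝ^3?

Applying the same elementary operations to the rows and columns of A produces a congruent diagonal matrix with entries -2, 0, 0.
Counting signs: 1 negative, 2 zero.
Hence Q is negative semidefinite.
⟨·,·⟩ is an inner product exactly when A is positive definite.

no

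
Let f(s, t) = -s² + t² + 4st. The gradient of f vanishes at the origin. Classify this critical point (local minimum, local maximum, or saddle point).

The Hessian at the origin is H = [[-2, 4], [4, 2]].
det H = -2·2 − (4)² = -20 < 0, so H is indefinite.
Therefore the origin is a saddle point.

saddle point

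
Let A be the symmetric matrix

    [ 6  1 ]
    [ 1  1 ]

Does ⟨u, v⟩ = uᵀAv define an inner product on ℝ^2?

yes

Leading principal minors: Δ_1 = 6, Δ_2 = 5.
All leading principal minors are positive, so by Sylvester's criterion Q is positive definite.
⟨·,·⟩ is an inner product exactly when A is positive definite.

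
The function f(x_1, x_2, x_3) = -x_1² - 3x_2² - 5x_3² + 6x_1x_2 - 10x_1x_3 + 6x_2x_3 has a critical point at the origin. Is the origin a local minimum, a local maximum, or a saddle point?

The Hessian at the origin is H = [[-2, 6, -10], [6, -6, 6], [-10, 6, -10]].
Symmetric row and column elimination reduces H to a congruent diagonal form with pivots -2, 12, -8.
That gives 1 positive, 2 negative pivots.
H is indefinite, so the origin is a saddle point.

saddle point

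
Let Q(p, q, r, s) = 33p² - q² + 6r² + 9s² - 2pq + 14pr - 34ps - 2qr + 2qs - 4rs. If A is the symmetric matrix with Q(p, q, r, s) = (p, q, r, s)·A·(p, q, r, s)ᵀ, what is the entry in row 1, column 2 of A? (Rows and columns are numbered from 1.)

-1

The coefficient of p·q in Q is -2. For a symmetric A this equals A[1,2] + A[2,1] = 2·A[1,2].
So A[1,2] = -2/2 = -1.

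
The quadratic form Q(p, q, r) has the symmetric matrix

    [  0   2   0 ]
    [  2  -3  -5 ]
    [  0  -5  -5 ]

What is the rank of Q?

3

Row reduction of A gives 3 nonzero rows, so rank A = 3.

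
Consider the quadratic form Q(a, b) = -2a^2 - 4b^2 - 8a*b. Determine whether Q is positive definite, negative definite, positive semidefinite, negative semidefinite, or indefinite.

The symmetric matrix of Q is [[-2, -4], [-4, -4]].
For the 2×2 matrix [[-2, -4], [-4, -4]]: det = -2·-4 − (-4)² = -8, trace = -6.
det < 0 so the eigenvalues have opposite signs; the form is indefinite.

indefinite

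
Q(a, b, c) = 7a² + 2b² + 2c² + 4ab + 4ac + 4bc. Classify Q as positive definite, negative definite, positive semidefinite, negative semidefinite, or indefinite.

positive semidefinite

Write A = [[7, 2, 2], [2, 2, 2], [2, 2, 2]].
Row-reducing A symmetrically gives the diagonal entries 7, 10/7, 0.
Counting signs: 2 positive, 1 zero.
Hence Q is positive semidefinite.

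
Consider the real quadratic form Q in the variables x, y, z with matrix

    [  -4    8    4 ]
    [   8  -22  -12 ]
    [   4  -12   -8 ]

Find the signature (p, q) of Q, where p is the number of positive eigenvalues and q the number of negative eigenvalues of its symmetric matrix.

(0, 3)

An LDLᵀ factorisation of A has diagonal entries -4, -6, -4/3.
Counting signs: 3 negative.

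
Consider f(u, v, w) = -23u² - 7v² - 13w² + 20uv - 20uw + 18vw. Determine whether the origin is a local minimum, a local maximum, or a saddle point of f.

local maximum

The Hessian at the origin is H = [[-46, 20, -20], [20, -14, 18], [-20, 18, -26]].
Congruent diagonalization of H (simultaneous row and column reduction) yields pivots -46, -122/23, -60/61.
Counting signs: 3 negative.
H is negative definite, so the origin is a strict local maximum.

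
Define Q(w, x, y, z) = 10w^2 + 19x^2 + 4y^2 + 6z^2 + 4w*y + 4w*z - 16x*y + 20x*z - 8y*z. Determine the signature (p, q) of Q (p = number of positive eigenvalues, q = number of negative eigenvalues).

The associated matrix is A = [[10, 0, 2, 2], [0, 19, -8, 10], [2, -8, 4, -4], [2, 10, -4, 6]].
Applying the same elementary operations to the rows and columns of A produces a congruent diagonal matrix with entries 10, 19, 22/95, 2/11.
Counting signs: 4 positive.

(4, 0)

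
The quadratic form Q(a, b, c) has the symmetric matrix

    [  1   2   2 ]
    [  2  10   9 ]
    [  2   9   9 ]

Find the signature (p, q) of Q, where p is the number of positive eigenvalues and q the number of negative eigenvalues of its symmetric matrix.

(3, 0)

Applying the same elementary operations to the rows and columns of A produces a congruent diagonal matrix with entries 1, 6, 5/6.
Counting signs: 3 positive.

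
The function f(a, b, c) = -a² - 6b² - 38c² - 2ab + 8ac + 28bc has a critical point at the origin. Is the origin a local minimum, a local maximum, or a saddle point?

The Hessian at the origin is H = [[-2, -2, 8], [-2, -12, 28], [8, 28, -76]].
Row-reducing H symmetrically gives the diagonal entries -2, -10, -4.
That gives 3 negative pivots.
H is negative definite, so the origin is a strict local maximum.

local maximum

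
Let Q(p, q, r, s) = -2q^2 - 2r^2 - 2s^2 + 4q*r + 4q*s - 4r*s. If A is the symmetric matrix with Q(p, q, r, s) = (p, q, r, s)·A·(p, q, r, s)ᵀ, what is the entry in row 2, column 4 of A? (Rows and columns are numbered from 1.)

2

The coefficient of q·s in Q is 4. For a symmetric A this equals A[2,4] + A[4,2] = 2·A[2,4].
So A[2,4] = 4/2 = 2.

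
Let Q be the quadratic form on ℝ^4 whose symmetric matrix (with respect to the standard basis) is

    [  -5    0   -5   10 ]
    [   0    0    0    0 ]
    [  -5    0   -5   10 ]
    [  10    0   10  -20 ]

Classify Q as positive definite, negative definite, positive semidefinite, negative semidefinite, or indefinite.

negative semidefinite

Symmetric row and column elimination reduces A to a congruent diagonal form with pivots -5, 0, 0, 0.
So there are 1 negative, 3 zero pivots.
Hence Q is negative semidefinite.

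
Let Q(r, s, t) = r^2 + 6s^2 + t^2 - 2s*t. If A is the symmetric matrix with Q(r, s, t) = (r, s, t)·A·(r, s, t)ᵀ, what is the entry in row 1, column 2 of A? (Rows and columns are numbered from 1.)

0

The coefficient of r·s in Q is 0. For a symmetric A this equals A[1,2] + A[2,1] = 2·A[1,2].
So A[1,2] = 0/2 = 0.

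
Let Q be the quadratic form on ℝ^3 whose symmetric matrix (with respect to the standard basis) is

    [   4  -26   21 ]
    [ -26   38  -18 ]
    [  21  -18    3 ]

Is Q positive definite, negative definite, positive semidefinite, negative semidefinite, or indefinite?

indefinite

An LDLᵀ factorisation of A has diagonal entries 4, -131, -15/262.
That gives 1 positive, 2 negative pivots.
Hence Q is indefinite.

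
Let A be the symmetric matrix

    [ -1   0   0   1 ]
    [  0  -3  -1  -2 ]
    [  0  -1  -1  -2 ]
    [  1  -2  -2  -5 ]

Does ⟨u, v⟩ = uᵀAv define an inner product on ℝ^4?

no

Applying the same elementary operations to the rows and columns of A produces a congruent diagonal matrix with entries -1, -3, -2/3, 0.
So there are 3 negative, 1 zero pivots.
Hence Q is negative semidefinite.
⟨·,·⟩ is an inner product exactly when A is positive definite.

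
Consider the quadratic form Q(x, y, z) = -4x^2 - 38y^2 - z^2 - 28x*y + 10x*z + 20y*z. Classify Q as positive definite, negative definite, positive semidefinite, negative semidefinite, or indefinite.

The associated matrix is A = [[-4, -14, 5], [-14, -38, 10], [5, 10, -1]].
Row-reducing A symmetrically gives the diagonal entries -4, 11, 3/22.
That gives 2 positive, 1 negative pivots.
Hence Q is indefinite.

indefinite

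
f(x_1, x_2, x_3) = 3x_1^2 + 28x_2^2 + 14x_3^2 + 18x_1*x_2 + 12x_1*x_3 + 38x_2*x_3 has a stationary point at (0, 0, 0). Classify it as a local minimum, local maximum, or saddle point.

The Hessian at the origin is H = [[6, 18, 12], [18, 56, 38], [12, 38, 28]].
An LDLᵀ factorisation of H has diagonal entries 6, 2, 2.
Counting signs: 3 positive.
H is positive definite, so the origin is a strict local minimum.

local minimum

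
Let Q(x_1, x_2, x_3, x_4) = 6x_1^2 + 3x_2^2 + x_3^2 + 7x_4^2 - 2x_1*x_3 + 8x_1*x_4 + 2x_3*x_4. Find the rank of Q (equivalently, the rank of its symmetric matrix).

4

Write A = [[6, 0, -1, 4], [0, 3, 0, 0], [-1, 0, 1, 1], [4, 0, 1, 7]].
Symmetric row and column elimination reduces A to a congruent diagonal form with pivots 6, 3, 5/6, 1.
That gives 4 positive pivots.
The rank is the number of nonzero pivots: 4.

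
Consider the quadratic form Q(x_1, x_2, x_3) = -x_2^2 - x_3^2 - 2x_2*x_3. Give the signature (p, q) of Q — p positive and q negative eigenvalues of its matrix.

The associated matrix is A = [[0, 0, 0], [0, -1, -1], [0, -1, -1]].
Applying the same elementary operations to the rows and columns of A produces a congruent diagonal matrix with entries 0, -1, 0.
That gives 1 negative, 2 zero pivots.

(0, 1)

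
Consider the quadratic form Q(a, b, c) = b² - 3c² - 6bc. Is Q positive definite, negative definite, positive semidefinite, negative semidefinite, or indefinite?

The associated matrix is A = [[0, 0, 0], [0, 1, -3], [0, -3, -3]].
Congruent diagonalization of A (simultaneous row and column reduction) yields pivots 0, 1, -12.
That gives 1 positive, 1 negative, 1 zero pivots.
Hence Q is indefinite.

indefinite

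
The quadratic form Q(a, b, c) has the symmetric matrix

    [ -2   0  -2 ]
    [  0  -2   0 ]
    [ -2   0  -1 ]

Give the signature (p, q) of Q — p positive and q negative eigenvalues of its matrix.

(1, 2)

Row-reducing A symmetrically gives the diagonal entries -2, -2, 1.
Counting signs: 1 positive, 2 negative.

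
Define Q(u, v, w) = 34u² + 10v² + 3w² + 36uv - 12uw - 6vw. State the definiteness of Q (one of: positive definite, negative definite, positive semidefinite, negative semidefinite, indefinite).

positive definite

The symmetric matrix is A = [[34, 18, -6], [18, 10, -3], [-6, -3, 3]].
Row-reducing A symmetrically gives the diagonal entries 34, 8/17, 15/8.
Counting signs: 3 positive.
Hence Q is positive definite.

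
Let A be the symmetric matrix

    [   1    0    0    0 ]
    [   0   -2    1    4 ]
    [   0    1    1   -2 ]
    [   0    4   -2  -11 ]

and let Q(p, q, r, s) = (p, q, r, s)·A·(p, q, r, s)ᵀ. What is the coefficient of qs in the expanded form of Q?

8

The coefficient of qs is A[2,4] + A[4,2] = 2·4 = 8.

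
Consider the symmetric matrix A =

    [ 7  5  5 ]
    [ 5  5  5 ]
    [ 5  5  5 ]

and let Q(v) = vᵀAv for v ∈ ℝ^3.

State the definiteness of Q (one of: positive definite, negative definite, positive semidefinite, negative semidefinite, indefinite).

Symmetric row and column elimination reduces A to a congruent diagonal form with pivots 7, 10/7, 0.
So there are 2 positive, 1 zero pivots.
Hence Q is positive semidefinite.

positive semidefinite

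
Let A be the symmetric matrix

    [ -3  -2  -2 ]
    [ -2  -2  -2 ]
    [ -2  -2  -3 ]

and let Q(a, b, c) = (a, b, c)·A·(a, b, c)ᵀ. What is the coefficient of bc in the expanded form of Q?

-4

The coefficient of bc is A[2,3] + A[3,2] = 2·(-2) = -4.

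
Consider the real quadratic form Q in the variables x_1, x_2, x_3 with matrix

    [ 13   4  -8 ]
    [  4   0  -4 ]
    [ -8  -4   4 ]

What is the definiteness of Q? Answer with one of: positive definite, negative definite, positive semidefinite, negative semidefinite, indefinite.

indefinite

An LDLᵀ factorisation of A has diagonal entries 13, -16/13, 1.
That gives 2 positive, 1 negative pivots.
Hence Q is indefinite.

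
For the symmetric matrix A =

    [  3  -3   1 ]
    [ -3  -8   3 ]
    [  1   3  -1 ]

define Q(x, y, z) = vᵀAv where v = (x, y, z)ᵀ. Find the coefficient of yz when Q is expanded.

The coefficient of yz is A[2,3] + A[3,2] = 2·3 = 6.

6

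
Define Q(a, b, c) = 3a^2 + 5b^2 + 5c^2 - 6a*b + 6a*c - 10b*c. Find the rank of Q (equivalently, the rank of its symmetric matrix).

2

The symmetric matrix is A = [[3, -3, 3], [-3, 5, -5], [3, -5, 5]].
Symmetric row and column elimination reduces A to a congruent diagonal form with pivots 3, 2, 0.
That gives 2 positive, 1 zero pivots.
The rank is the number of nonzero pivots: 2.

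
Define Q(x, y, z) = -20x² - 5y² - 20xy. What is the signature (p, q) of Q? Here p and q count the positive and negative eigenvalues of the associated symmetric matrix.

Write A = [[-20, -10, 0], [-10, -5, 0], [0, 0, 0]].
Congruent diagonalization of A (simultaneous row and column reduction) yields pivots -20, 0, 0.
That gives 1 negative, 2 zero pivots.

(0, 1)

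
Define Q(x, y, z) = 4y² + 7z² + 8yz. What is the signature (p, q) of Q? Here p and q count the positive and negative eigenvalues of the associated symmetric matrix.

(2, 0)

The symmetric matrix is A = [[0, 0, 0], [0, 4, 4], [0, 4, 7]].
Congruent diagonalization of A (simultaneous row and column reduction) yields pivots 0, 4, 3.
Counting signs: 2 positive, 1 zero.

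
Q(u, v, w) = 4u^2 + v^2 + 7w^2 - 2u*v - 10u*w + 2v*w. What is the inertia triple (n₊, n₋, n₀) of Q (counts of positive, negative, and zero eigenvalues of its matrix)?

(3, 0, 0)

Write A = [[4, -1, -5], [-1, 1, 1], [-5, 1, 7]].
Symmetric row and column elimination reduces A to a congruent diagonal form with pivots 4, 3/4, 2/3.
So there are 3 positive pivots.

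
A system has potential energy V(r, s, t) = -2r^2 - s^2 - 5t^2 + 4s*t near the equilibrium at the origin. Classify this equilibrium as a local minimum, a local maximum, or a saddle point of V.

The Hessian at the origin is H = [[-4, 0, 0], [0, -2, 4], [0, 4, -10]].
Symmetric row and column elimination reduces H to a congruent diagonal form with pivots -4, -2, -2.
That gives 3 negative pivots.
H is negative definite, so the origin is a strict local maximum.

local maximum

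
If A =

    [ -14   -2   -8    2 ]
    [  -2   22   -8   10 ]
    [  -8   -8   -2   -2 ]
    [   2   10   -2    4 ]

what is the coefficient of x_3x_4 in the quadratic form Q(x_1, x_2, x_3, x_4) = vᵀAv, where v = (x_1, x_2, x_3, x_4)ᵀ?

The coefficient of x_3x_4 is A[3,4] + A[4,3] = 2·(-2) = -4.

-4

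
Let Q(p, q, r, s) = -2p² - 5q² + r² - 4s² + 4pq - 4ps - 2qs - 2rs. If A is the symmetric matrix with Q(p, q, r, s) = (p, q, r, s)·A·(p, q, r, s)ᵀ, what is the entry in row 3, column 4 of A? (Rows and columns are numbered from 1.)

-1

The coefficient of r·s in Q is -2. For a symmetric A this equals A[3,4] + A[4,3] = 2·A[3,4].
So A[3,4] = -2/2 = -1.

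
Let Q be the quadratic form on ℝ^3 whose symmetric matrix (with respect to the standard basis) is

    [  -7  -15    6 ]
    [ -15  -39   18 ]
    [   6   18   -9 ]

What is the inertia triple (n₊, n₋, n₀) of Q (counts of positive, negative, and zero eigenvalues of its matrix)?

Applying the same elementary operations to the rows and columns of A produces a congruent diagonal matrix with entries -7, -48/7, 0.
So there are 2 negative, 1 zero pivots.

(0, 2, 1)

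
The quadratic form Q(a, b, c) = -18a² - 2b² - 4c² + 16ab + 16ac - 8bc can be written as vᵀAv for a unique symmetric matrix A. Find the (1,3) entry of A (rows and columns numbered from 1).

The coefficient of a·c in Q is 16. For a symmetric A this equals A[1,3] + A[3,1] = 2·A[1,3].
So A[1,3] = 16/2 = 8.

8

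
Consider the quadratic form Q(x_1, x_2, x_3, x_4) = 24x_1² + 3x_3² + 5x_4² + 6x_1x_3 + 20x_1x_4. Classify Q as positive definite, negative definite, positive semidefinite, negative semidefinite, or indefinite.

positive semidefinite

The symmetric matrix is A = [[24, 0, 3, 10], [0, 0, 0, 0], [3, 0, 3, 0], [10, 0, 0, 5]].
Row-reducing A symmetrically gives the diagonal entries 24, 0, 21/8, 5/21.
That gives 3 positive, 1 zero pivots.
Hence Q is positive semidefinite.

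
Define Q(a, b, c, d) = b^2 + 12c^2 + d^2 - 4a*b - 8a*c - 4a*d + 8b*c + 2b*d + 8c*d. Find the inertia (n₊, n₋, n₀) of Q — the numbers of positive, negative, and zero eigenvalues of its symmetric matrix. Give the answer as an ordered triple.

(1, 1, 2)

The symmetric matrix is A = [[0, -2, -4, -2], [-2, 1, 4, 1], [-4, 4, 12, 4], [-2, 1, 4, 1]].
By Sylvester's law of inertia any congruent diagonalization of A has 1 positive, 1 negative and 2 zero entries.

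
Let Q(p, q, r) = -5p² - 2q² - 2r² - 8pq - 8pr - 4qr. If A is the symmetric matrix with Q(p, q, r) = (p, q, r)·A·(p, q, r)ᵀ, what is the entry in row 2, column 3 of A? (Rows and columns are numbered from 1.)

-2

The coefficient of q·r in Q is -4. For a symmetric A this equals A[2,3] + A[3,2] = 2·A[2,3].
So A[2,3] = -4/2 = -2.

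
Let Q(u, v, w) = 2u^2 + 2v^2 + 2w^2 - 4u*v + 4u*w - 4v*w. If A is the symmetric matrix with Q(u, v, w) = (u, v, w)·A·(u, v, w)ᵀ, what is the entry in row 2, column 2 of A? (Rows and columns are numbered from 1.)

2

The coefficient of v^2 in Q is 2, and that is exactly A[2,2].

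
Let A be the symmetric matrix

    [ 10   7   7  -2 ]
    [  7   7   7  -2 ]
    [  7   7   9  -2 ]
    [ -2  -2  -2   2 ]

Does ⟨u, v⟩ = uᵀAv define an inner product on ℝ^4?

yes

Symmetric row and column elimination reduces A to a congruent diagonal form with pivots 10, 21/10, 2, 10/7.
Counting signs: 4 positive.
Hence Q is positive definite.
⟨·,·⟩ is an inner product exactly when A is positive definite.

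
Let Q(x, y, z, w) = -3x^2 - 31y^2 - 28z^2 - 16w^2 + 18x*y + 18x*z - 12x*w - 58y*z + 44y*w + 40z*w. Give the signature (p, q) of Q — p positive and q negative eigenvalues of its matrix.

Write A = [[-3, 9, 9, -6], [9, -31, -29, 22], [9, -29, -28, 20], [-6, 22, 20, -16]].
Symmetric row and column elimination reduces A to a congruent diagonal form with pivots -3, -4, 0, 0.
That gives 2 negative, 2 zero pivots.

(0, 2)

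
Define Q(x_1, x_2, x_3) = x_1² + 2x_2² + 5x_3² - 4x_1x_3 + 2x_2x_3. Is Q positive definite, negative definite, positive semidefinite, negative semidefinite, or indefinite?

positive definite

The symmetric matrix of Q is A = [[1, 0, -2], [0, 2, 1], [-2, 1, 5]].
Leading principal minors: Δ_1 = 1, Δ_2 = 2, Δ_3 = 1.
All leading principal minors are positive, so by Sylvester's criterion Q is positive definite.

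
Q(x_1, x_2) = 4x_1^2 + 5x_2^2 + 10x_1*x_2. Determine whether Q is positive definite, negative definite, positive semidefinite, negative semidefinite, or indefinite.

indefinite

The symmetric matrix of Q is [[4, 5], [5, 5]].
For the 2×2 matrix [[4, 5], [5, 5]]: det = 4·5 − (5)² = -5, trace = 9.
det < 0 so the eigenvalues have opposite signs; the form is indefinite.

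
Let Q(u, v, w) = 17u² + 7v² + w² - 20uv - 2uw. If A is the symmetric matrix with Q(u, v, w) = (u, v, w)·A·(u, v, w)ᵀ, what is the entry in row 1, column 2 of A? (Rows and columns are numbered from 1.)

-10

The coefficient of u·v in Q is -20. For a symmetric A this equals A[1,2] + A[2,1] = 2·A[1,2].
So A[1,2] = -20/2 = -10.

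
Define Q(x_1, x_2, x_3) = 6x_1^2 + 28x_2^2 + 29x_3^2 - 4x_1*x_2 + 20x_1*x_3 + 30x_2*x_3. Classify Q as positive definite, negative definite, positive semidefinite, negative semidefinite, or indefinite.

The symmetric matrix of Q is A = [[6, -2, 10], [-2, 28, 15], [10, 15, 29]].
Leading principal minors: Δ_1 = 6, Δ_2 = 164, Δ_3 = 6.
All leading principal minors are positive, so by Sylvester's criterion Q is positive definite.

positive definite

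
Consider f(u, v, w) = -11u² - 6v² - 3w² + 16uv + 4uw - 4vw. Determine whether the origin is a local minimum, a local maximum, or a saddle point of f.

local maximum

The Hessian at the origin is H = [[-22, 16, 4], [16, -12, -4], [4, -4, -6]].
Congruent diagonalization of H (simultaneous row and column reduction) yields pivots -22, -4/11, -2.
Counting signs: 3 negative.
H is negative definite, so the origin is a strict local maximum.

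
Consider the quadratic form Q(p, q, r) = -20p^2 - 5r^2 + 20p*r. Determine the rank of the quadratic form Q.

The symmetric matrix is A = [[-20, 0, 10], [0, 0, 0], [10, 0, -5]].
Symmetric row and column elimination reduces A to a congruent diagonal form with pivots -20, 0, 0.
So there are 1 negative, 2 zero pivots.
The rank is the number of nonzero pivots: 1.

1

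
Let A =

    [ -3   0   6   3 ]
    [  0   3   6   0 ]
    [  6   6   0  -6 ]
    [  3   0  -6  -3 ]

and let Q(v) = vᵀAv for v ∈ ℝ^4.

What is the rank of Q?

Congruent diagonalization of A (simultaneous row and column reduction) yields pivots -3, 3, 0, 0.
Counting signs: 1 positive, 1 negative, 2 zero.
The rank is the number of nonzero pivots: 2.

2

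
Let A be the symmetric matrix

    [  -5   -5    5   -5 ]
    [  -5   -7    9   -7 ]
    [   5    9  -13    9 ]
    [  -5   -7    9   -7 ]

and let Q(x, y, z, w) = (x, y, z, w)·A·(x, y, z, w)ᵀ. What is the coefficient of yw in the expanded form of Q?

The coefficient of yw is A[2,4] + A[4,2] = 2·(-7) = -14.

-14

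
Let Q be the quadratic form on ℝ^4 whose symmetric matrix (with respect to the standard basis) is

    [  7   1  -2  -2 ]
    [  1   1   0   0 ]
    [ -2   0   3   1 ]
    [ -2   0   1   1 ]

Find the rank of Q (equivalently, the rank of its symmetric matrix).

Row-reducing A symmetrically gives the diagonal entries 7, 6/7, 7/3, 2/7.
Counting signs: 4 positive.
The rank is the number of nonzero pivots: 4.

4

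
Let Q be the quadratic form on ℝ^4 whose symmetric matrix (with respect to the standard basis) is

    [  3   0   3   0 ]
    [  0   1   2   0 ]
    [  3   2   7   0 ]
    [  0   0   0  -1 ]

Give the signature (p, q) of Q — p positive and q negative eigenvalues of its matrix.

Row-reducing A symmetrically gives the diagonal entries 3, 1, 0, -1.
Counting signs: 2 positive, 1 negative, 1 zero.

(2, 1)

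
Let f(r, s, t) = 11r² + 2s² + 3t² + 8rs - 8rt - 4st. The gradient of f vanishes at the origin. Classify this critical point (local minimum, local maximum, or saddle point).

local minimum

The Hessian at the origin is H = [[22, 8, -8], [8, 4, -4], [-8, -4, 6]].
Congruent diagonalization of H (simultaneous row and column reduction) yields pivots 22, 12/11, 2.
That gives 3 positive pivots.
H is positive definite, so the origin is a strict local minimum.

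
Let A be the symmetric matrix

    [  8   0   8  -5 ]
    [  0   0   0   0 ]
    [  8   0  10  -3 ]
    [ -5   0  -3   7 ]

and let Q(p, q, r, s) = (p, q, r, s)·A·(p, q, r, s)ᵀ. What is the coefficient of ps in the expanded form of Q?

The coefficient of ps is A[1,4] + A[4,1] = 2·(-5) = -10.

-10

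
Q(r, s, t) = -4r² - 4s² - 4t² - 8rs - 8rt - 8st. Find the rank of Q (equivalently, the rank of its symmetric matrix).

The associated matrix is A = [[-4, -4, -4], [-4, -4, -4], [-4, -4, -4]].
Congruent diagonalization of A (simultaneous row and column reduction) yields pivots -4, 0, 0.
So there are 1 negative, 2 zero pivots.
The rank is the number of nonzero pivots: 1.

1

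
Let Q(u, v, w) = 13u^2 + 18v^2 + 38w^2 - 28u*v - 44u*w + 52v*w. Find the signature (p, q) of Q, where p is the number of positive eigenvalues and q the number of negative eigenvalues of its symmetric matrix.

The associated matrix is A = [[13, -14, -22], [-14, 18, 26], [-22, 26, 38]].
An LDLᵀ factorisation of A has diagonal entries 13, 38/13, -20/19.
That gives 2 positive, 1 negative pivots.

(2, 1)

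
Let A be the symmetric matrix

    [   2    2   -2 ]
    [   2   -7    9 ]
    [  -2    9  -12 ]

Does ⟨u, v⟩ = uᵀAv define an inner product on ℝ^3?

Congruent diagonalization of A (simultaneous row and column reduction) yields pivots 2, -9, -5/9.
So there are 1 positive, 2 negative pivots.
Hence Q is indefinite.
⟨·,·⟩ is an inner product exactly when A is positive definite.

no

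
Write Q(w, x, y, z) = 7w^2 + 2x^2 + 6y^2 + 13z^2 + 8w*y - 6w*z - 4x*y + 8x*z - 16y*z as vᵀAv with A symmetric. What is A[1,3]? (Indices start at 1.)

4

The coefficient of w·y in Q is 8. For a symmetric A this equals A[1,3] + A[3,1] = 2·A[1,3].
So A[1,3] = 8/2 = 4.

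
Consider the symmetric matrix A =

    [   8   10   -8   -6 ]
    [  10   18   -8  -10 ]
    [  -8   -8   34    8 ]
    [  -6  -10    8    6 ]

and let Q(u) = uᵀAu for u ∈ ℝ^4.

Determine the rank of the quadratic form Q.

4

Congruent diagonalization of A (simultaneous row and column reduction) yields pivots 8, 11/2, 278/11, 4/139.
Counting signs: 4 positive.
The rank is the number of nonzero pivots: 4.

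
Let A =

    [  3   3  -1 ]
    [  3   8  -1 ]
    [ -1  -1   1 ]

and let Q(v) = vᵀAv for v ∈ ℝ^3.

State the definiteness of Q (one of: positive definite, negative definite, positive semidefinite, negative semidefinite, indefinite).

Leading principal minors: Δ_1 = 3, Δ_2 = 15, Δ_3 = 10.
All leading principal minors are positive, so by Sylvester's criterion Q is positive definite.

positive definite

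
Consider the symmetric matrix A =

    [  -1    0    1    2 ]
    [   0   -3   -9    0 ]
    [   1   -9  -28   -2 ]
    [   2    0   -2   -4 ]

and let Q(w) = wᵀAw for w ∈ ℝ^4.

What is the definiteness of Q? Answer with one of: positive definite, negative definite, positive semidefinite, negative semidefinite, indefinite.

negative semidefinite

Row-reducing A symmetrically gives the diagonal entries -1, -3, 0, 0.
That gives 2 negative, 2 zero pivots.
Hence Q is negative semidefinite.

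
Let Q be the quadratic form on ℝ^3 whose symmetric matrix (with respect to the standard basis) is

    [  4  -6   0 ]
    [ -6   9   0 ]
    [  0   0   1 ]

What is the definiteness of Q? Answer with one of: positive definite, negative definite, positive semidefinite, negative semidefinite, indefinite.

positive semidefinite

Row-reducing A symmetrically gives the diagonal entries 4, 0, 1.
So there are 2 positive, 1 zero pivots.
Hence Q is positive semidefinite.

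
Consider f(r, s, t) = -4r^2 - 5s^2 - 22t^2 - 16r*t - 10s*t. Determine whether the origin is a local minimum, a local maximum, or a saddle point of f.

The Hessian at the origin is H = [[-8, 0, -16], [0, -10, -10], [-16, -10, -44]].
An LDLᵀ factorisation of H has diagonal entries -8, -10, -2.
So there are 3 negative pivots.
H is negative definite, so the origin is a strict local maximum.

local maximum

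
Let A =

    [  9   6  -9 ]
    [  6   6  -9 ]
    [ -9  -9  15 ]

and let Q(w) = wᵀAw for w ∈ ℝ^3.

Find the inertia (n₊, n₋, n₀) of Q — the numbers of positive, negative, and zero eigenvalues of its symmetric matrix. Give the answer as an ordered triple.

Applying the same elementary operations to the rows and columns of A produces a congruent diagonal matrix with entries 9, 2, 3/2.
Counting signs: 3 positive.

(3, 0, 0)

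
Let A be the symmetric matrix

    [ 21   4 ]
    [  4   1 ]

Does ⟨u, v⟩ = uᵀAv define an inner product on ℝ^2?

yes

Row-reducing A symmetrically gives the diagonal entries 21, 5/21.
That gives 2 positive pivots.
Hence Q is positive definite.
⟨·,·⟩ is an inner product exactly when A is positive definite.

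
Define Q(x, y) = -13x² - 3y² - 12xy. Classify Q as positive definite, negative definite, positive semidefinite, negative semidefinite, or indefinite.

negative definite

The symmetric matrix of Q is A = [[-13, -6], [-6, -3]].
Leading principal minors: Δ_1 = -13, Δ_2 = 3.
The signs alternate starting with Δ_1 < 0, so by Sylvester's criterion Q is negative definite.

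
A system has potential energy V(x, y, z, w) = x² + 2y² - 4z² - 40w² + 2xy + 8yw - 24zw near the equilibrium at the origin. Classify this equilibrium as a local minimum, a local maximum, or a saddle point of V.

saddle point

The Hessian at the origin is H = [[2, 2, 0, 0], [2, 4, 0, 8], [0, 0, -8, -24], [0, 8, -24, -80]].
Congruent diagonalization of H (simultaneous row and column reduction) yields pivots 2, 2, -8, -40.
So there are 2 positive, 2 negative pivots.
H is indefinite, so the origin is a saddle point.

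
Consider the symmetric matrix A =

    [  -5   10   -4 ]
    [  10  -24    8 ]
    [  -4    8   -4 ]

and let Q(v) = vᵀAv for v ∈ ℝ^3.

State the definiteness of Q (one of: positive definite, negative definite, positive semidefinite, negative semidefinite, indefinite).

Symmetric row and column elimination reduces A to a congruent diagonal form with pivots -5, -4, -4/5.
That gives 3 negative pivots.
Hence Q is negative definite.

negative definite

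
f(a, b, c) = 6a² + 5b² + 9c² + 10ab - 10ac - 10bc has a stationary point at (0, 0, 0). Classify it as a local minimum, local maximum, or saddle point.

The Hessian at the origin is H = [[12, 10, -10], [10, 10, -10], [-10, -10, 18]].
Congruent diagonalization of H (simultaneous row and column reduction) yields pivots 12, 5/3, 8.
That gives 3 positive pivots.
H is positive definite, so the origin is a strict local minimum.

local minimum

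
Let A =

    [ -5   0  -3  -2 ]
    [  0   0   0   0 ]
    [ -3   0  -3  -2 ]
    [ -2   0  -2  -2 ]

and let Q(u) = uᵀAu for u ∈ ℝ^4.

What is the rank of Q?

3

Congruent diagonalization of A (simultaneous row and column reduction) yields pivots -5, 0, -6/5, -2/3.
So there are 3 negative, 1 zero pivots.
The rank is the number of nonzero pivots: 3.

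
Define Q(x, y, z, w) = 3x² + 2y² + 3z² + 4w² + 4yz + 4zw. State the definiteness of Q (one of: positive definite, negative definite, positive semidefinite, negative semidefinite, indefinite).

The symmetric matrix is A = [[3, 0, 0, 0], [0, 2, 2, 0], [0, 2, 3, 2], [0, 0, 2, 4]].
Symmetric row and column elimination reduces A to a congruent diagonal form with pivots 3, 2, 1, 0.
So there are 3 positive, 1 zero pivots.
Hence Q is positive semidefinite.

positive semidefinite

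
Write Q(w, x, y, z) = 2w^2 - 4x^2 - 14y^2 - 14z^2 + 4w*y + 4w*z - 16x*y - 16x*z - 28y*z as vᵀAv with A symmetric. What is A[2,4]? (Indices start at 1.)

The coefficient of x·z in Q is -16. For a symmetric A this equals A[2,4] + A[4,2] = 2·A[2,4].
So A[2,4] = -16/2 = -8.

-8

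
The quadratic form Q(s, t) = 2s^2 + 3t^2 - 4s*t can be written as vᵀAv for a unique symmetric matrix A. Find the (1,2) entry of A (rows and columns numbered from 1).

The coefficient of s·t in Q is -4. For a symmetric A this equals A[1,2] + A[2,1] = 2·A[1,2].
So A[1,2] = -4/2 = -2.

-2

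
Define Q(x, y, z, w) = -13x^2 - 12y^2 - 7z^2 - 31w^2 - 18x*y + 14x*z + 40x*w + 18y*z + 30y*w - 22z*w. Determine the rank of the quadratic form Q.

Write A = [[-13, -9, 7, 20], [-9, -12, 9, 15], [7, 9, -7, -11], [20, 15, -11, -31]].
Row-reducing A symmetrically gives the diagonal entries -13, -75/13, -6/25, 3/2.
Counting signs: 1 positive, 3 negative.
The rank is the number of nonzero pivots: 4.

4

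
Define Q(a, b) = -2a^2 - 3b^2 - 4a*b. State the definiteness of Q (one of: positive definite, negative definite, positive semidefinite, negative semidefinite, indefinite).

negative definite

Write A = [[-2, -2], [-2, -3]].
Applying the same elementary operations to the rows and columns of A produces a congruent diagonal matrix with entries -2, -1.
That gives 2 negative pivots.
Hence Q is negative definite.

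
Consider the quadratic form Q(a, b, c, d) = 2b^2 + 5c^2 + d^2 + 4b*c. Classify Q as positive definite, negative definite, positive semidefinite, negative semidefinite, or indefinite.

positive semidefinite

Write A = [[0, 0, 0, 0], [0, 2, 2, 0], [0, 2, 5, 0], [0, 0, 0, 1]].
Symmetric row and column elimination reduces A to a congruent diagonal form with pivots 0, 2, 3, 1.
So there are 3 positive, 1 zero pivots.
Hence Q is positive semidefinite.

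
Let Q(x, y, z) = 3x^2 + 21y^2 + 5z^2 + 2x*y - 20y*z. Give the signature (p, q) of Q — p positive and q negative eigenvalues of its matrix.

The symmetric matrix is A = [[3, 1, 0], [1, 21, -10], [0, -10, 5]].
Row-reducing A symmetrically gives the diagonal entries 3, 62/3, 5/31.
So there are 3 positive pivots.

(3, 0)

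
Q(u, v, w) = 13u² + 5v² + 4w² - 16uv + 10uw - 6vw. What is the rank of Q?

3

The associated matrix is A = [[13, -8, 5], [-8, 5, -3], [5, -3, 4]].
An LDLᵀ factorisation of A has diagonal entries 13, 1/13, 2.
That gives 3 positive pivots.
The rank is the number of nonzero pivots: 3.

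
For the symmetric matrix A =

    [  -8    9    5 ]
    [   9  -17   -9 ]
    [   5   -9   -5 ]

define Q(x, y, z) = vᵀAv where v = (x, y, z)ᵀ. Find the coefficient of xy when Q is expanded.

The coefficient of xy is A[1,2] + A[2,1] = 2·9 = 18.

18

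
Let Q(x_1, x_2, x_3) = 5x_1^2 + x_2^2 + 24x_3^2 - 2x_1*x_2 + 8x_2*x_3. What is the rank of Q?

Write A = [[5, -1, 0], [-1, 1, 4], [0, 4, 24]].
Symmetric row and column elimination reduces A to a congruent diagonal form with pivots 5, 4/5, 4.
Counting signs: 3 positive.
The rank is the number of nonzero pivots: 3.

3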